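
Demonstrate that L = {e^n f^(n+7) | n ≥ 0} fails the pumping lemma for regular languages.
Assume L is regular with pumping length p. Idea: pumping the e-block breaks the fixed offset of 7.
Choose s = e^p f^(p+7) ∈ L. By the pumping lemma, s = xyz with |xy| ≤ p, |y| > 0, so y = e^k with k ≥ 1. Then xy²z = e^(p+k) f^(p+7). For this to be in L we would need p+7 = (p+k)+7, i.e. k = 0, contradicting k ≥ 1. So xy²z ∉ L.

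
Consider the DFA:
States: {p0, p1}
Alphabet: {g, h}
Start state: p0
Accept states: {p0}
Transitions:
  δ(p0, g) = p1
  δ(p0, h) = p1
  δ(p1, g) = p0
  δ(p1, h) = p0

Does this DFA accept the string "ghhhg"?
Processing string "ghhhg":
  p0 --g--> p1
  p1 --h--> p0
  p0 --h--> p1
  p1 --h--> p0
  p0 --g--> p1
Final state: p1
Accept states: {p0}
No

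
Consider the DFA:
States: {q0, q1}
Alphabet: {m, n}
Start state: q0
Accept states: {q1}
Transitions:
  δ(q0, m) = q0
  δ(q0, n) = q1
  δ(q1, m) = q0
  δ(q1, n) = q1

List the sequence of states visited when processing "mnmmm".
read 'm': q0 → q0
  read 'n': q0 → q1
  read 'm': q1 → q0
  read 'm': q0 → q0
  read 'm': q0 → q0
q0 -> q0 -> q1 -> q0 -> q0 -> q0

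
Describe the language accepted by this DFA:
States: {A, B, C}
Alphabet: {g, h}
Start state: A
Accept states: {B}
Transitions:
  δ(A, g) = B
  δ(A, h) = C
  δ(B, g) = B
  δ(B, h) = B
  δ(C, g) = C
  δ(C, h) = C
Testing a few strings:
  'h' → reject
  'g' → accept
  'hh' → reject
  'hgh' → reject
State roles: A=no input read; B=started with g; C=started with h (dead)
All strings over {g,h} starting with g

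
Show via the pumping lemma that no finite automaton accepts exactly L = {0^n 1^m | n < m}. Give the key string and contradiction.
Assume L is regular with pumping length p. Idea: pumping up the 0-block makes the 0-count reach the 1-count.
Choose s = 0^p 1^(p+1) ∈ L. By the pumping lemma, s = xyz with |xy| ≤ p, |y| > 0, so y = 0^k with k ≥ 1. Then xy²z = 0^(p+k) 1^(p+1). Since p+k ≥ p+1, the number of 0's is no longer strictly less than the number of 1's, so xy²z ∉ L.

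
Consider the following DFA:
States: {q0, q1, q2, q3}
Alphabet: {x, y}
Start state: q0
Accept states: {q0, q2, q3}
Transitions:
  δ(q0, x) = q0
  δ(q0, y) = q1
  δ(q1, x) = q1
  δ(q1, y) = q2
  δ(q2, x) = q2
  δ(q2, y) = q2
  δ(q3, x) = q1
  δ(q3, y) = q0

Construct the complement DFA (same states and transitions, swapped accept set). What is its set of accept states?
Complement accept states = All states \ Original accept states
= {q0, q1, q2, q3} \ {q0, q2, q3}
{q1}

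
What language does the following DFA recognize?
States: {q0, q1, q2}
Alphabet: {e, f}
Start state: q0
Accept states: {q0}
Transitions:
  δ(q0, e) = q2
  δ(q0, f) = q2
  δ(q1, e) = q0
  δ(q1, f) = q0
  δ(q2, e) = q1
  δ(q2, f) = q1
Testing a few strings:
  'eff' → accept
  'f' → reject
  'eeef' → reject
  'ef' → reject
State roles: q0=length ≡ 0 (mod 3); q1=length ≡ 2 (mod 3); q2=length ≡ 1 (mod 3)
All strings over {e,f} whose length is a multiple of 3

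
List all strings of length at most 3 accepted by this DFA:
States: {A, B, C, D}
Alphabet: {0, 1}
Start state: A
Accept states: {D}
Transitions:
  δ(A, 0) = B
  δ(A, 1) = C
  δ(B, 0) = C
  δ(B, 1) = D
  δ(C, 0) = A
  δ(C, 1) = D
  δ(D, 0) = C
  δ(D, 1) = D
01, 11, 001, 011, 111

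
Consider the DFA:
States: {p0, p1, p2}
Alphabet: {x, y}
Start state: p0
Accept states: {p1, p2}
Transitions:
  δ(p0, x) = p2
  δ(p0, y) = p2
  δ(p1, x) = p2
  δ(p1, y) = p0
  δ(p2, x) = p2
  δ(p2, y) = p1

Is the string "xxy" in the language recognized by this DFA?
Processing string "xxy":
  p0 --x--> p2
  p2 --x--> p2
  p2 --y--> p1
Final state: p1
Accept states: {p1, p2}
Yes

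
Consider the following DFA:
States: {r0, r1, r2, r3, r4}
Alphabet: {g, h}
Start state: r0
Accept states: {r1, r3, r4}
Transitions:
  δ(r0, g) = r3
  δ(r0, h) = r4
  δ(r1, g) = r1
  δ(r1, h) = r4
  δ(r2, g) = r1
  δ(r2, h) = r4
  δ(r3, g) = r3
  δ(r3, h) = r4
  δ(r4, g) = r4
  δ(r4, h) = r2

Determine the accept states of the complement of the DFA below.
Complement accept states = All states \ Original accept states
= {r0, r1, r2, r3, r4} \ {r1, r3, r4}
{r0, r2}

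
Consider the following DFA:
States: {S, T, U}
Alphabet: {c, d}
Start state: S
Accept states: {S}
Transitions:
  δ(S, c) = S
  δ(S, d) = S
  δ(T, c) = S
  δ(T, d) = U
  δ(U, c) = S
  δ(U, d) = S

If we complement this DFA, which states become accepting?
Complement accept states = All states \ Original accept states
= {S, T, U} \ {S}
{T, U}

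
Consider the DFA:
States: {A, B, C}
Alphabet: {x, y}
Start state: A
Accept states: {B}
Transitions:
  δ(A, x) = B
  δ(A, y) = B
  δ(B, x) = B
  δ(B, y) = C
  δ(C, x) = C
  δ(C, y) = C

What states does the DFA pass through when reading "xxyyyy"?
read 'x': A → B
  read 'x': B → B
  read 'y': B → C
  read 'y': C → C
  read 'y': C → C
  read 'y': C → C
A -> B -> B -> C -> C -> C -> C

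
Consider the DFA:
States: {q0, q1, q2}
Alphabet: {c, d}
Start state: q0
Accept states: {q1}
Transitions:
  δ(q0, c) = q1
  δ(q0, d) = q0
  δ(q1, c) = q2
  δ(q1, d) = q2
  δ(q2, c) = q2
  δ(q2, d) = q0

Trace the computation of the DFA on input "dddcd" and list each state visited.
read 'd': q0 → q0
  read 'd': q0 → q0
  read 'd': q0 → q0
  read 'c': q0 → q1
  read 'd': q1 → q2
q0 -> q0 -> q0 -> q0 -> q1 -> q2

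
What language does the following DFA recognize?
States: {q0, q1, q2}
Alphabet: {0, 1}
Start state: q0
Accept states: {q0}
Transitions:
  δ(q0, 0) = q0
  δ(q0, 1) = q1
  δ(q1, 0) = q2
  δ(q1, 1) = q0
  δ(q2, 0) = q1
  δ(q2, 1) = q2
Testing a few strings:
  '110' → accept
  '10' → reject
  '101' → reject
  '00' → accept
State roles: q0=value ≡ 0 (mod 3); q1=value ≡ 1 (mod 3); q2=value ≡ 2 (mod 3)
All binary strings representing a multiple of 3 (read in base 2; leading zeros allowed and ε counts as 0)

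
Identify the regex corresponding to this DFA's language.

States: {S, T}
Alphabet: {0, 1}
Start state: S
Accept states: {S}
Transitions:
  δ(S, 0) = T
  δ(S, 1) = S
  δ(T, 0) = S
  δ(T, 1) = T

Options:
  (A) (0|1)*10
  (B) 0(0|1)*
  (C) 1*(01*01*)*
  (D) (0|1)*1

Check each option against the DFA on short strings; one disagreement eliminates an option:
  (A) (0|1)*10: on ε the DFA stays in S and accepts (S ∈ Accept), but the regex does not match it → eliminate
  (B) 0(0|1)*: on ε the DFA stays in S and accepts (S ∈ Accept), but the regex does not match it → eliminate
  (C) 1*(01*01*)*: agrees with the DFA on every string of length ≤ 6
  (D) (0|1)*1: on ε the DFA stays in S and accepts (S ∈ Accept), but the regex does not match it → eliminate
Only (C) is consistent with the DFA.
(C) 1*(01*01*)*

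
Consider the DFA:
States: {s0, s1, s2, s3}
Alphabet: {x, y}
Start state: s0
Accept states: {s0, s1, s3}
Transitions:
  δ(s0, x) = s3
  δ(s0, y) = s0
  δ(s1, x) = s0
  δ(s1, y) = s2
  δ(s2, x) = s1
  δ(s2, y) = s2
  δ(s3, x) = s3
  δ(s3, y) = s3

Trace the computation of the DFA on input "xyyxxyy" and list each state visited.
read 'x': s0 → s3
  read 'y': s3 → s3
  read 'y': s3 → s3
  read 'x': s3 → s3
  read 'x': s3 → s3
  read 'y': s3 → s3
  read 'y': s3 → s3
s0 -> s3 -> s3 -> s3 -> s3 -> s3 -> s3 -> s3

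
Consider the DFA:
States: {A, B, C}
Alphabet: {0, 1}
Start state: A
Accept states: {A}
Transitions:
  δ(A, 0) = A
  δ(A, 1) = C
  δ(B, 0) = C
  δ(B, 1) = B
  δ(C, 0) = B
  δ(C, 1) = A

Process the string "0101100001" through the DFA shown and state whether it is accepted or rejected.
Processing string "0101100001":
  A --0--> A
  A --1--> C
  C --0--> B
  B --1--> B
  B --1--> B
  B --0--> C
  C --0--> B
  B --0--> C
  C --0--> B
  B --1--> B
Final state: B
Accept states: {A}
No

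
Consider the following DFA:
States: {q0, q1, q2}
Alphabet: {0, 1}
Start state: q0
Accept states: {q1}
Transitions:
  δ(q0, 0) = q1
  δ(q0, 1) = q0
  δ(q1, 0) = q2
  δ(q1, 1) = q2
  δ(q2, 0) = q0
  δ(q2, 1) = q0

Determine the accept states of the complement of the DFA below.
Complement accept states = All states \ Original accept states
= {q0, q1, q2} \ {q1}
{q0, q2}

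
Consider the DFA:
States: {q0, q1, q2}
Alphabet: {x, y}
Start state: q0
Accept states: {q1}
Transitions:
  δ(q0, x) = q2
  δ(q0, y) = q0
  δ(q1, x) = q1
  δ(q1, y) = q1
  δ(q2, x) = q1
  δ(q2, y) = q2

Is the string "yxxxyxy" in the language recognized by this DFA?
Processing string "yxxxyxy":
  q0 --y--> q0
  q0 --x--> q2
  q2 --x--> q1
  q1 --x--> q1
  q1 --y--> q1
  q1 --x--> q1
  q1 --y--> q1
Final state: q1
Accept states: {q1}
Yes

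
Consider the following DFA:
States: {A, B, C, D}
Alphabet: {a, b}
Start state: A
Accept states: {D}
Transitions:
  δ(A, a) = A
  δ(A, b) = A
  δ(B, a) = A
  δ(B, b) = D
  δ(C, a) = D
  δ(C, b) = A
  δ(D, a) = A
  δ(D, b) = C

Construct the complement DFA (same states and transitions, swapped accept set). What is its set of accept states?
Complement accept states = All states \ Original accept states
= {A, B, C, D} \ {D}
{A, B, C}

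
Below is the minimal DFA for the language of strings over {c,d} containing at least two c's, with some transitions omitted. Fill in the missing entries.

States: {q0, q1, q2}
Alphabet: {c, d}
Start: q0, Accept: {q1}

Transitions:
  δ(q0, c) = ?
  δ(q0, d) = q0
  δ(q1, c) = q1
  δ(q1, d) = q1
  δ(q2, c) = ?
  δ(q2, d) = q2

From the language and accept set, identify what each state tracks — q0: zero c's seen; q1: ≥ two c's seen; q2: one c seen.
Each missing δ(q, a) is the state matching the new tracked value after reading a.
δ(q0, c) = q2; δ(q2, c) = q1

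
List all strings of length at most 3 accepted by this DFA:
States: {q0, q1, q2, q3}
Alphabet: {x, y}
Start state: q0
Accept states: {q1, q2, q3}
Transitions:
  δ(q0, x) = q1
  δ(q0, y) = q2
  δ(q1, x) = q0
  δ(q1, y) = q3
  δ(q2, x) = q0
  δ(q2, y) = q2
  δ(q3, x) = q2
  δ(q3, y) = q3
x, y, xy, yy, xxx, xxy, xyx, xyy, yxx, yxy, yyy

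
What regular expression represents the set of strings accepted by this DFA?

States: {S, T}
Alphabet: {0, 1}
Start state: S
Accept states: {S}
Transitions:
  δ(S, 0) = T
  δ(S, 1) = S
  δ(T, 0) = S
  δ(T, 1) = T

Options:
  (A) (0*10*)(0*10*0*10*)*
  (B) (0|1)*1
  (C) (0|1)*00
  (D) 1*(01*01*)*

Check each option against the DFA on short strings; one disagreement eliminates an option:
  (A) (0*10*)(0*10*0*10*)*: on ε the DFA stays in S and accepts (S ∈ Accept), but the regex does not match it → eliminate
  (B) (0|1)*1: on ε the DFA stays in S and accepts (S ∈ Accept), but the regex does not match it → eliminate
  (C) (0|1)*00: on ε the DFA stays in S and accepts (S ∈ Accept), but the regex does not match it → eliminate
  (D) 1*(01*01*)*: agrees with the DFA on every string of length ≤ 6
Only (D) is consistent with the DFA.
(D) 1*(01*01*)*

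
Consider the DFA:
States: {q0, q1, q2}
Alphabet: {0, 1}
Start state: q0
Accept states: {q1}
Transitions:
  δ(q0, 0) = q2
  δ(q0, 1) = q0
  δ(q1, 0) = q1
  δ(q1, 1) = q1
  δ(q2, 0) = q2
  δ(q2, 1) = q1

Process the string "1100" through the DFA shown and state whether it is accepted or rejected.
Processing string "1100":
  q0 --1--> q0
  q0 --1--> q0
  q0 --0--> q2
  q2 --0--> q2
Final state: q2
Accept states: {q1}
No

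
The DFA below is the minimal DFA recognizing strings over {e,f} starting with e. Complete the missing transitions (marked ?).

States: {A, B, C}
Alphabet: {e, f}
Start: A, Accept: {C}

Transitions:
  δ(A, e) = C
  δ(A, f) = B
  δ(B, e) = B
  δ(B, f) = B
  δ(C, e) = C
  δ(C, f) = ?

From the language and accept set, identify what each state tracks — A: no input read; B: started with f (dead); C: started with e.
Each missing δ(q, a) is the state matching the new tracked value after reading a.
δ(C, f) = C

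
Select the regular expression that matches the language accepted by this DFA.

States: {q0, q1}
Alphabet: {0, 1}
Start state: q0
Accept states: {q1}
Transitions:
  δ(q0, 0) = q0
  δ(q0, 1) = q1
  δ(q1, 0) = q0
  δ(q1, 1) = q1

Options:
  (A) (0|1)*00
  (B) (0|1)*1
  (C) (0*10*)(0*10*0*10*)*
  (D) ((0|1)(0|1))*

Check each option against the DFA on short strings; one disagreement eliminates an option:
  (A) (0|1)*00: on '1' the DFA goes q0 → q1 and accepts (q1 ∈ Accept), but the regex does not match it → eliminate
  (B) (0|1)*1: agrees with the DFA on every string of length ≤ 6
  (C) (0*10*)(0*10*0*10*)*: on '10' the DFA goes q0 → q1 → q0 and rejects (q0 ∉ Accept), but the regex matches it → eliminate
  (D) ((0|1)(0|1))*: on ε the DFA stays in q0 and rejects (q0 ∉ Accept), but the regex matches it → eliminate
Only (B) is consistent with the DFA.
(B) (0|1)*1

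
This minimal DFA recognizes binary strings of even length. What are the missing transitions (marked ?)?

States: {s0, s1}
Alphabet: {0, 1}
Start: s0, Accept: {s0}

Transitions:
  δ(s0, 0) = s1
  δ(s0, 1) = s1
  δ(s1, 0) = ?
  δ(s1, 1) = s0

From the language and accept set, identify what each state tracks — s0: even length so far; s1: odd length so far.
Each missing δ(q, a) is the state matching the new tracked value after reading a.
δ(s1, 0) = s0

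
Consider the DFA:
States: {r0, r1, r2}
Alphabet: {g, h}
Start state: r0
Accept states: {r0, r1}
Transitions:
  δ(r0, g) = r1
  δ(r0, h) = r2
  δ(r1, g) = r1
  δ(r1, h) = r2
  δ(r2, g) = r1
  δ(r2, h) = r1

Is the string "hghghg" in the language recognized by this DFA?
Processing string "hghghg":
  r0 --h--> r2
  r2 --g--> r1
  r1 --h--> r2
  r2 --g--> r1
  r1 --h--> r2
  r2 --g--> r1
Final state: r1
Accept states: {r0, r1}
Yes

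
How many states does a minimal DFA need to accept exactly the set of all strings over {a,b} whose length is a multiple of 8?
By Myhill–Nerode, count the distinguishable equivalence classes: 8 classes — one per residue of the length mod 8; class i is distinguished from class j by any string of length (8 − i) mod 8.
8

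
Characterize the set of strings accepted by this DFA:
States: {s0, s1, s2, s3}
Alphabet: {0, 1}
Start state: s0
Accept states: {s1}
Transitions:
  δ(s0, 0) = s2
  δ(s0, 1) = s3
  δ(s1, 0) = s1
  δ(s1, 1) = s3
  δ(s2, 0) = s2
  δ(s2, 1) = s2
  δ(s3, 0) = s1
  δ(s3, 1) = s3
Testing a few strings:
  '0' → reject
  '01' → reject
  '1' → reject
  '1100' → accept
State roles: s0=no input read; s1=started with 1, last symbol 0; s2=started with 0 (dead); s3=started with 1, last symbol 1
All binary strings that start with 1 and end with 0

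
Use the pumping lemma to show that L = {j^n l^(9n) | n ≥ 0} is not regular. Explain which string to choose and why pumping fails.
Assume L is regular with pumping length p. Idea: pumping the j-block breaks the 1:9 ratio.
Choose s = j^p l^(9p) (length 10p ≥ p). By the pumping lemma, s = xyz with |xy| ≤ p, |y| > 0, so y = j^k with k ≥ 1. Then xy²z = j^(p+k) l^(9p). For this to be in L we would need 9p = 9(p+k), i.e. 9k = 0, contradicting k ≥ 1. So xy²z ∉ L.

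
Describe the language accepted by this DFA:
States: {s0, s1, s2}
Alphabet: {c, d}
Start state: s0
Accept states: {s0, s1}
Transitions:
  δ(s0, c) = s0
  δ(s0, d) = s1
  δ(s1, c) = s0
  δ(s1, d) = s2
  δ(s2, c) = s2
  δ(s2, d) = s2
Testing a few strings:
  'dccd' → accept
  'cdc' → accept
  'dcdd' → reject
  'cccc' → accept
State roles: s0=last symbol not d (ok); s1=last symbol d (ok); s2=saw dd (dead)
All strings over {c,d} with no two consecutive d's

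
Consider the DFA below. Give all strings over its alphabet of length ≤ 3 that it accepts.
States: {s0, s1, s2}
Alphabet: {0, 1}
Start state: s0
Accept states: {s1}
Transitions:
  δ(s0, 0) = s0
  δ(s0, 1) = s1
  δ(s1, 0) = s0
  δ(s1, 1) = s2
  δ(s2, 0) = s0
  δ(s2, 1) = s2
1, 01, 001, 101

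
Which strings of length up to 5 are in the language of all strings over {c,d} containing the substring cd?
cd, ccd, cdc, cdd, dcd, cccd, ccdc, ccdd, cdcc, cdcd, cddc, cddd, dccd, dcdc, dcdd, ddcd, ccccd, cccdc, cccdd, ccdcc, ccdcd, ccddc, ccddd, cdccc, cdccd, cdcdc, cdcdd, cddcc, cddcd, cdddc, cdddd, dcccd, dccdc, dccdd, dcdcc, dcdcd, dcddc, dcddd, ddccd, ddcdc, ddcdd, dddcd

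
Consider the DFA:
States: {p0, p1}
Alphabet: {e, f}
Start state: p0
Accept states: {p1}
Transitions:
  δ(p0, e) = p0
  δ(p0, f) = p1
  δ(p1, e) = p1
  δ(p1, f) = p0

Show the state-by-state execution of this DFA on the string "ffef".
read 'f': p0 → p1
  read 'f': p1 → p0
  read 'e': p0 → p0
  read 'f': p0 → p1
p0 -> p1 -> p0 -> p0 -> p1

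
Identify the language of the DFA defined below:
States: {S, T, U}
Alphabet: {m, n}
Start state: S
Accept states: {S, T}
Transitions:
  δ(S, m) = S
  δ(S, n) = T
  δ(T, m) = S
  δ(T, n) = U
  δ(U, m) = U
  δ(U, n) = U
Testing a few strings:
  'mmnm' → accept
  'nnnn' → reject
  'n' → accept
  'mmn' → accept
State roles: S=last symbol not n (ok); T=last symbol n (ok); U=saw nn (dead)
All strings over {m,n} with no two consecutive n's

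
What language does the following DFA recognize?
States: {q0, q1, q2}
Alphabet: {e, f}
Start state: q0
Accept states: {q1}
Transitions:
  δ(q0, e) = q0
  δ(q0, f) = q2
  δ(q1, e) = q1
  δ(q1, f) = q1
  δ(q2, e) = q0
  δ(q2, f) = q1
Testing a few strings:
  'fff' → accept
  'f' → reject
  'fefe' → reject
  'ff' → accept
State roles: q0=no progress toward ff; q1=substring ff seen; q2=one trailing f
All strings over {e,f} containing the substring ff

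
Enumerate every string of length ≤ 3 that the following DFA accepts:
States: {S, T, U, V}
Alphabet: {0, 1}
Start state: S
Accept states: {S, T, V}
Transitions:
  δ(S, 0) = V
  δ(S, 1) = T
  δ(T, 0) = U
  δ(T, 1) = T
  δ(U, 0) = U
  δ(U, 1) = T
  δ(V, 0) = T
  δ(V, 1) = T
ε, 0, 1, 00, 01, 11, 001, 011, 101, 111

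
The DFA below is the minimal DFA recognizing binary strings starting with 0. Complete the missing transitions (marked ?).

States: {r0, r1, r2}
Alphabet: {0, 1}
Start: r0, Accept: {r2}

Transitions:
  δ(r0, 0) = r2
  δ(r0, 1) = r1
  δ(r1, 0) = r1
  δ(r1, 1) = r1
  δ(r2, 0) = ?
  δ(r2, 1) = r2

From the language and accept set, identify what each state tracks — r0: no input read; r1: started with 1 (dead); r2: started with 0.
Each missing δ(q, a) is the state matching the new tracked value after reading a.
δ(r2, 0) = r2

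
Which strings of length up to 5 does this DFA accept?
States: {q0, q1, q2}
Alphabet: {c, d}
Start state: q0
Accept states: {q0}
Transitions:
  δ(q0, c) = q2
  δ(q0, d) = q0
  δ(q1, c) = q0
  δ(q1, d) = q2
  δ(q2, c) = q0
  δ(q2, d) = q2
ε, d, cc, dd, ccd, cdc, dcc, ddd, cccc, ccdd, cdcd, cddc, dccd, dcdc, ddcc, dddd, ccccd, cccdc, ccdcc, ccddd, cdccc, cdcdd, cddcd, cdddc, dcccc, dccdd, dcdcd, dcddc, ddccd, ddcdc, dddcc, ddddd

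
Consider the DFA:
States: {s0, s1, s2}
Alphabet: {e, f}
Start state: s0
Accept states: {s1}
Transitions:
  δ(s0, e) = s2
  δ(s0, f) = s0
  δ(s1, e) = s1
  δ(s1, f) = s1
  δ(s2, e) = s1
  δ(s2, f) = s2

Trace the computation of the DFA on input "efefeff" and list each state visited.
read 'e': s0 → s2
  read 'f': s2 → s2
  read 'e': s2 → s1
  read 'f': s1 → s1
  read 'e': s1 → s1
  read 'f': s1 → s1
  read 'f': s1 → s1
s0 -> s2 -> s2 -> s1 -> s1 -> s1 -> s1 -> s1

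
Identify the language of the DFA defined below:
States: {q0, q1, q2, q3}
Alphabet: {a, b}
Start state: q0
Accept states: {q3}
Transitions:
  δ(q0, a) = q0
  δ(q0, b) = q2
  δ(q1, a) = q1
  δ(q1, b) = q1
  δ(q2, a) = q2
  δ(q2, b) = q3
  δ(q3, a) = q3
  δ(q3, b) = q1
Testing a few strings:
  'aaa' → reject
  'babb' → reject
  'abab' → accept
  'b' → reject
State roles: q0=zero b's; q1=≥ three b's (dead); q2=one b; q3=two b's
All strings over {a,b} containing exactly two b's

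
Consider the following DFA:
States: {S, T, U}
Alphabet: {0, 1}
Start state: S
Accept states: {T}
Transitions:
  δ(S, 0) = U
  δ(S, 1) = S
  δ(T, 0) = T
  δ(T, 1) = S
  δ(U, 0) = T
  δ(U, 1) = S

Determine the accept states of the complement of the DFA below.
Complement accept states = All states \ Original accept states
= {S, T, U} \ {T}
{S, U}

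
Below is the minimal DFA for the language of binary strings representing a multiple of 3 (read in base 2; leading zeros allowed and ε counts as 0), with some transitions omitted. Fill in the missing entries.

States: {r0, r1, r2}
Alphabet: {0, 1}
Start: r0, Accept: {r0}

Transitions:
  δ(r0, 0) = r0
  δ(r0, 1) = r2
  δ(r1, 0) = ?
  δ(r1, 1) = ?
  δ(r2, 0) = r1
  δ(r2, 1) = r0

From the language and accept set, identify what each state tracks — r0: value ≡ 0 (mod 3); r1: value ≡ 2 (mod 3); r2: value ≡ 1 (mod 3).
Each missing δ(q, a) is the state matching the new tracked value after reading a.
δ(r1, 0) = r2; δ(r1, 1) = r1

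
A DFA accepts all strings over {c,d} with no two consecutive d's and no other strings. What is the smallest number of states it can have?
By Myhill–Nerode, count the distinguishable equivalence classes: three classes — safe with last≠d / safe with last=d / dd seen (dead).
3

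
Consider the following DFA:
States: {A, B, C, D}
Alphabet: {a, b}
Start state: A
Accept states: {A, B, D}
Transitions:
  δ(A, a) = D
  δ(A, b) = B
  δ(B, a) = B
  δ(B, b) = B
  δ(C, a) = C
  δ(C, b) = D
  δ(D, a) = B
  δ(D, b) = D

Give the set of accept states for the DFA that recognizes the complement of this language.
Complement accept states = All states \ Original accept states
= {A, B, C, D} \ {A, B, D}
{C}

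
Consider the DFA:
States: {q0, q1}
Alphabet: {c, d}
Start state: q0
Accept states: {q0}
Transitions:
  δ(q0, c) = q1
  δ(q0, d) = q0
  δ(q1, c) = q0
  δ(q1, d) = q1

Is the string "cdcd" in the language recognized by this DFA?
Processing string "cdcd":
  q0 --c--> q1
  q1 --d--> q1
  q1 --c--> q0
  q0 --d--> q0
Final state: q0
Accept states: {q0}
Yes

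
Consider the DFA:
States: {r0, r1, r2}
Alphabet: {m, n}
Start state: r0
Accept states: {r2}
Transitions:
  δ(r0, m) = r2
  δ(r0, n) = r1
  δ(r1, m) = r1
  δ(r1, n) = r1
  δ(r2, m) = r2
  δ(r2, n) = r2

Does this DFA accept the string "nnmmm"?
Processing string "nnmmm":
  r0 --n--> r1
  r1 --n--> r1
  r1 --m--> r1
  r1 --m--> r1
  r1 --m--> r1
Final state: r1
Accept states: {r2}
No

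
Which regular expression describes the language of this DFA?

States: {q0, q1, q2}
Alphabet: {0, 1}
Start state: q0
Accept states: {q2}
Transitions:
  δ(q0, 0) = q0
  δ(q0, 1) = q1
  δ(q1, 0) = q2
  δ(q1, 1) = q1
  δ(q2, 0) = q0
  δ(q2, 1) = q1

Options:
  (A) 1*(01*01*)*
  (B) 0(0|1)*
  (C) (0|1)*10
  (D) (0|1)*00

Check each option against the DFA on short strings; one disagreement eliminates an option:
  (A) 1*(01*01*)*: on ε the DFA stays in q0 and rejects (q0 ∉ Accept), but the regex matches it → eliminate
  (B) 0(0|1)*: on '0' the DFA goes q0 → q0 and rejects (q0 ∉ Accept), but the regex matches it → eliminate
  (C) (0|1)*10: agrees with the DFA on every string of length ≤ 6
  (D) (0|1)*00: on '00' the DFA goes q0 → q0 → q0 and rejects (q0 ∉ Accept), but the regex matches it → eliminate
Only (C) is consistent with the DFA.
(C) (0|1)*10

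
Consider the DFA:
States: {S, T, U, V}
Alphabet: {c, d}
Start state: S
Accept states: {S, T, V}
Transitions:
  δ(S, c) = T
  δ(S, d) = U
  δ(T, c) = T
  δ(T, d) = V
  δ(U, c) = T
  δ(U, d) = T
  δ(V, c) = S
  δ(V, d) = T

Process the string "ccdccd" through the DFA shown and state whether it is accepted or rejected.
Processing string "ccdccd":
  S --c--> T
  T --c--> T
  T --d--> V
  V --c--> S
  S --c--> T
  T --d--> V
Final state: V
Accept states: {S, T, V}
Yes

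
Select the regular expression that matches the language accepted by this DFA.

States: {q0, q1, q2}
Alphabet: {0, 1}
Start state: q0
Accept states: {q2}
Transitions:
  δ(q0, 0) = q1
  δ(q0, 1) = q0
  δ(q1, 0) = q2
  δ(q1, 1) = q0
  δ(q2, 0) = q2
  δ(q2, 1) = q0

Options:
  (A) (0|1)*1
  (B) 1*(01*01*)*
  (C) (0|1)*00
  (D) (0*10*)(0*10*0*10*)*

Check each option against the DFA on short strings; one disagreement eliminates an option:
  (A) (0|1)*1: on '1' the DFA goes q0 → q0 and rejects (q0 ∉ Accept), but the regex matches it → eliminate
  (B) 1*(01*01*)*: on ε the DFA stays in q0 and rejects (q0 ∉ Accept), but the regex matches it → eliminate
  (C) (0|1)*00: agrees with the DFA on every string of length ≤ 6
  (D) (0*10*)(0*10*0*10*)*: on '1' the DFA goes q0 → q0 and rejects (q0 ∉ Accept), but the regex matches it → eliminate
Only (C) is consistent with the DFA.
(C) (0|1)*00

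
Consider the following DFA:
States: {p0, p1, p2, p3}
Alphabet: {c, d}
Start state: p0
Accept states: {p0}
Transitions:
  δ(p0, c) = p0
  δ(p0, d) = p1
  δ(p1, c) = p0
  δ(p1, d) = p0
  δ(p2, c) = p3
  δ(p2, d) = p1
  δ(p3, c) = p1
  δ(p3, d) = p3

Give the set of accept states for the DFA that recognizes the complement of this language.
Complement accept states = All states \ Original accept states
= {p0, p1, p2, p3} \ {p0}
{p1, p2, p3}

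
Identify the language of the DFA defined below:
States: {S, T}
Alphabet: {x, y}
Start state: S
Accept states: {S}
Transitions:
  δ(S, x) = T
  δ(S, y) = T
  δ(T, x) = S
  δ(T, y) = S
Testing a few strings:
  'yx' → accept
  'yxx' → reject
  'x' → reject
  'yxy' → reject
State roles: S=even length so far; T=odd length so far
All strings over {x,y} of even length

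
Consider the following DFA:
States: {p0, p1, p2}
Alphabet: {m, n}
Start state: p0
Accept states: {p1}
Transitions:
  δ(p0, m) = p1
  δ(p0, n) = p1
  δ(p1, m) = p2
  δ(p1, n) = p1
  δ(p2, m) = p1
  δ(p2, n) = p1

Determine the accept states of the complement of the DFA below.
Complement accept states = All states \ Original accept states
= {p0, p1, p2} \ {p1}
{p0, p2}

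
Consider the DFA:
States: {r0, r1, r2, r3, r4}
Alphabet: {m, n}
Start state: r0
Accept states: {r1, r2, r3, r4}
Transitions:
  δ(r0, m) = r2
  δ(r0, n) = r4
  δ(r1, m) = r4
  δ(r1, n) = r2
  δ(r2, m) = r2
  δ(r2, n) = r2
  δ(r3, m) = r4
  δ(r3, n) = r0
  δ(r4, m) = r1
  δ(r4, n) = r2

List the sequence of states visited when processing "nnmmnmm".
read 'n': r0 → r4
  read 'n': r4 → r2
  read 'm': r2 → r2
  read 'm': r2 → r2
  read 'n': r2 → r2
  read 'm': r2 → r2
  read 'm': r2 → r2
r0 -> r4 -> r2 -> r2 -> r2 -> r2 -> r2 -> r2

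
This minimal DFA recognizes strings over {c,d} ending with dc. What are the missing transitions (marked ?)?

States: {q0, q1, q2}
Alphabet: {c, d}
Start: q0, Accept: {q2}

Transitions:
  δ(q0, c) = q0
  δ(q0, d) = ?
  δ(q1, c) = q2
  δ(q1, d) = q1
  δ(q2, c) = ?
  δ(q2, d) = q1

From the language and accept set, identify what each state tracks — q0: no suffix match; q1: one trailing d; q2: suffix is dc.
Each missing δ(q, a) is the state matching the new tracked value after reading a.
δ(q0, d) = q1; δ(q2, c) = q0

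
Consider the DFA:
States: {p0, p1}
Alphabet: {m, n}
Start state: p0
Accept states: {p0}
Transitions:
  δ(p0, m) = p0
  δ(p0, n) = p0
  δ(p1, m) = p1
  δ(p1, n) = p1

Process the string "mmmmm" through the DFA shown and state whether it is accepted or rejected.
Processing string "mmmmm":
  p0 --m--> p0
  p0 --m--> p0
  p0 --m--> p0
  p0 --m--> p0
  p0 --m--> p0
Final state: p0
Accept states: {p0}
Yes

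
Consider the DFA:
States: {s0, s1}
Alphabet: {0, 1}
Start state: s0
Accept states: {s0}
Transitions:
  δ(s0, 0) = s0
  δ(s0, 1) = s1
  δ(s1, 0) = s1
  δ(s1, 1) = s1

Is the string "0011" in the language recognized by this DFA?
Processing string "0011":
  s0 --0--> s0
  s0 --0--> s0
  s0 --1--> s1
  s1 --1--> s1
Final state: s1
Accept states: {s0}
No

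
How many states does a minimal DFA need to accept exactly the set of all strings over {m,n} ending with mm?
By Myhill–Nerode, count the distinguishable equivalence classes: 3 classes — one per longest suffix of the input that is a prefix of 'mm' (lengths 0 through 2); only the length-2 class is accepting.
3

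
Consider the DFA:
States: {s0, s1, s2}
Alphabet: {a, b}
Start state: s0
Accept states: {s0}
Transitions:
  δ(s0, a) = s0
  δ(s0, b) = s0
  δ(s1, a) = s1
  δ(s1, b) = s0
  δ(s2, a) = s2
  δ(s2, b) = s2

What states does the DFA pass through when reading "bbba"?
read 'b': s0 → s0
  read 'b': s0 → s0
  read 'b': s0 → s0
  read 'a': s0 → s0
s0 -> s0 -> s0 -> s0 -> s0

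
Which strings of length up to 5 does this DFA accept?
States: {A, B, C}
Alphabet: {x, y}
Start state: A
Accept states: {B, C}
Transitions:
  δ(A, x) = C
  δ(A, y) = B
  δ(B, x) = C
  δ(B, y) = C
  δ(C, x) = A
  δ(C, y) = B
x, y, xy, yx, yy, xxx, xxy, xyx, xyy, yxy, yyy, xxxy, xxyx, xxyy, xyxy, xyyy, yxxx, yxxy, yxyx, yxyy, yyxx, yyxy, yyyx, yyyy, xxxxx, xxxxy, xxxyx, xxxyy, xxyxy, xxyyy, xyxxx, xyxxy, xyxyx, xyxyy, xyyxx, xyyxy, xyyyx, xyyyy, yxxxy, yxxyx, yxxyy, yxyxy, yxyyy, yyxxy, yyxyx, yyxyy, yyyxy, yyyyy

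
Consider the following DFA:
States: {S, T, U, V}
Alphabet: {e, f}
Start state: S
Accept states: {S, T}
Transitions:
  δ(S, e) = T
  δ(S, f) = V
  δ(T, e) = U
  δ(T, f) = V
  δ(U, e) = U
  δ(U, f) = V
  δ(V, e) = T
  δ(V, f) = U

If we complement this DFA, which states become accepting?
Complement accept states = All states \ Original accept states
= {S, T, U, V} \ {S, T}
{U, V}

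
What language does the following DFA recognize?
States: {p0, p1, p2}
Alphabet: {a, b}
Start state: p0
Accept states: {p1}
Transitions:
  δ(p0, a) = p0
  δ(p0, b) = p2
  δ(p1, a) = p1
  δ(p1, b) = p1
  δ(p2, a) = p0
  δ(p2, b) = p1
Testing a few strings:
  'bba' → accept
  'babb' → accept
  'ba' → reject
  'a' → reject
State roles: p0=no progress toward bb; p1=substring bb seen; p2=one trailing b
All strings over {a,b} containing the substring bb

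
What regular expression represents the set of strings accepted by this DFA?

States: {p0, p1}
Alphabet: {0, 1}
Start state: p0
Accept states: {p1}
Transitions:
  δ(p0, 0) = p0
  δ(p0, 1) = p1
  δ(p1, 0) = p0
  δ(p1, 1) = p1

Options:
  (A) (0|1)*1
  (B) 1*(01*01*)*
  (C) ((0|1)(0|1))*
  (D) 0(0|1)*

Check each option against the DFA on short strings; one disagreement eliminates an option:
  (A) (0|1)*1: agrees with the DFA on every string of length ≤ 6
  (B) 1*(01*01*)*: on ε the DFA stays in p0 and rejects (p0 ∉ Accept), but the regex matches it → eliminate
  (C) ((0|1)(0|1))*: on ε the DFA stays in p0 and rejects (p0 ∉ Accept), but the regex matches it → eliminate
  (D) 0(0|1)*: on '0' the DFA goes p0 → p0 and rejects (p0 ∉ Accept), but the regex matches it → eliminate
Only (A) is consistent with the DFA.
(A) (0|1)*1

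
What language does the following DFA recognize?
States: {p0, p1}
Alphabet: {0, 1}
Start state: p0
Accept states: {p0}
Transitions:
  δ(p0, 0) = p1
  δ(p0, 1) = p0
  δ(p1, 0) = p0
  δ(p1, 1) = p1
Testing a few strings:
  '00' → accept
  '1' → accept
  '001' → accept
  '110' → reject
State roles: p0=even number of 0's so far; p1=odd number of 0's so far
All binary strings with an even number of 0's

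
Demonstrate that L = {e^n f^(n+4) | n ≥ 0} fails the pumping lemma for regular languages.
Assume L is regular with pumping length p. Idea: pumping the e-block breaks the fixed offset of 4.
Choose s = e^p f^(p+4) ∈ L. By the pumping lemma, s = xyz with |xy| ≤ p, |y| > 0, so y = e^k with k ≥ 1. Then xy²z = e^(p+k) f^(p+4). For this to be in L we would need p+4 = (p+k)+4, i.e. k = 0, contradicting k ≥ 1. So xy²z ∉ L.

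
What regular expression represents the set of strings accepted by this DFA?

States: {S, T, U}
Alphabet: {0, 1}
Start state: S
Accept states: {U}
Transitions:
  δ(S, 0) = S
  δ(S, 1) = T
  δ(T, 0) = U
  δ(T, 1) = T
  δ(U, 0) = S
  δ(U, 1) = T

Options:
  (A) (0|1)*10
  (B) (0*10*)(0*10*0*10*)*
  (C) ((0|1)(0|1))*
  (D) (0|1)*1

Check each option against the DFA on short strings; one disagreement eliminates an option:
  (A) (0|1)*10: agrees with the DFA on every string of length ≤ 6
  (B) (0*10*)(0*10*0*10*)*: on '1' the DFA goes S → T and rejects (T ∉ Accept), but the regex matches it → eliminate
  (C) ((0|1)(0|1))*: on ε the DFA stays in S and rejects (S ∉ Accept), but the regex matches it → eliminate
  (D) (0|1)*1: on '1' the DFA goes S → T and rejects (T ∉ Accept), but the regex matches it → eliminate
Only (A) is consistent with the DFA.
(A) (0|1)*10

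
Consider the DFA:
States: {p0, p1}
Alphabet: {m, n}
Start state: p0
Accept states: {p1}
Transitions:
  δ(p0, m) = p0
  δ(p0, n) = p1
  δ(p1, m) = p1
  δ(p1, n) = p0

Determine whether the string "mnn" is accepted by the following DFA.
Processing string "mnn":
  p0 --m--> p0
  p0 --n--> p1
  p1 --n--> p0
Final state: p0
Accept states: {p1}
No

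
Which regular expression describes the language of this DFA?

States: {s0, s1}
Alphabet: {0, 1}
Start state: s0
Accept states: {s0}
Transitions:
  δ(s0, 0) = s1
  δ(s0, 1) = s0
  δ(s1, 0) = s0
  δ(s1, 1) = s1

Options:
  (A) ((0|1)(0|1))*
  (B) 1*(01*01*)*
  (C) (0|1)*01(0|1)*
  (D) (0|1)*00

Check each option against the DFA on short strings; one disagreement eliminates an option:
  (A) ((0|1)(0|1))*: on '1' the DFA goes s0 → s0 and accepts (s0 ∈ Accept), but the regex does not match it → eliminate
  (B) 1*(01*01*)*: agrees with the DFA on every string of length ≤ 6
  (C) (0|1)*01(0|1)*: on ε the DFA stays in s0 and accepts (s0 ∈ Accept), but the regex does not match it → eliminate
  (D) (0|1)*00: on ε the DFA stays in s0 and accepts (s0 ∈ Accept), but the regex does not match it → eliminate
Only (B) is consistent with the DFA.
(B) 1*(01*01*)*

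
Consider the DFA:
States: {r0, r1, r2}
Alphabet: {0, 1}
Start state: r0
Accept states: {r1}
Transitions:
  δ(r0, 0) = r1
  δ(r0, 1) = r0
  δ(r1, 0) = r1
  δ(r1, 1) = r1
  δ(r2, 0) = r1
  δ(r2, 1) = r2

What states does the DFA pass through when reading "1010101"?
read '1': r0 → r0
  read '0': r0 → r1
  read '1': r1 → r1
  read '0': r1 → r1
  read '1': r1 → r1
  read '0': r1 → r1
  read '1': r1 → r1
r0 -> r0 -> r1 -> r1 -> r1 -> r1 -> r1 -> r1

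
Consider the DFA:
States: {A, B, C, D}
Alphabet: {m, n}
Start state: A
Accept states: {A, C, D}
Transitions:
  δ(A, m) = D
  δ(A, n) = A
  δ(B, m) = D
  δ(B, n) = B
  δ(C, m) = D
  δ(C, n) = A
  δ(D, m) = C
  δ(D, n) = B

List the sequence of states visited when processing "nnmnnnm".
read 'n': A → A
  read 'n': A → A
  read 'm': A → D
  read 'n': D → B
  read 'n': B → B
  read 'n': B → B
  read 'm': B → D
A -> A -> A -> D -> B -> B -> B -> D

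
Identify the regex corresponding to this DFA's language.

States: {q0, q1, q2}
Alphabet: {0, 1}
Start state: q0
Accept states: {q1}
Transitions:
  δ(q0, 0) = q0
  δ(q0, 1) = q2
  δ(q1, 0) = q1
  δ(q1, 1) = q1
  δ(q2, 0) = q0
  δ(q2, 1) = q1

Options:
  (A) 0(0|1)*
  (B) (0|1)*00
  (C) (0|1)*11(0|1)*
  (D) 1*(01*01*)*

Check each option against the DFA on short strings; one disagreement eliminates an option:
  (A) 0(0|1)*: on '0' the DFA goes q0 → q0 and rejects (q0 ∉ Accept), but the regex matches it → eliminate
  (B) (0|1)*00: on '00' the DFA goes q0 → q0 → q0 and rejects (q0 ∉ Accept), but the regex matches it → eliminate
  (C) (0|1)*11(0|1)*: agrees with the DFA on every string of length ≤ 6
  (D) 1*(01*01*)*: on ε the DFA stays in q0 and rejects (q0 ∉ Accept), but the regex matches it → eliminate
Only (C) is consistent with the DFA.
(C) (0|1)*11(0|1)*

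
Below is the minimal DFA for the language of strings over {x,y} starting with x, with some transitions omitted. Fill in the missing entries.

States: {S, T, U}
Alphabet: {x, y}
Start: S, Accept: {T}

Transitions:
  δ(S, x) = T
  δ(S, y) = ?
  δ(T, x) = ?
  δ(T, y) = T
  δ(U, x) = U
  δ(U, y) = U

From the language and accept set, identify what each state tracks — S: no input read; T: started with x; U: started with y (dead).
Each missing δ(q, a) is the state matching the new tracked value after reading a.
δ(S, y) = U; δ(T, x) = T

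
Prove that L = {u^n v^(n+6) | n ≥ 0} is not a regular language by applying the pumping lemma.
Assume L is regular with pumping length p. Idea: pumping the u-block breaks the fixed offset of 6.
Choose s = u^p v^(p+6) ∈ L. By the pumping lemma, s = xyz with |xy| ≤ p, |y| > 0, so y = u^k with k ≥ 1. Then xy²z = u^(p+k) v^(p+6). For this to be in L we would need p+6 = (p+k)+6, i.e. k = 0, contradicting k ≥ 1. So xy²z ∉ L.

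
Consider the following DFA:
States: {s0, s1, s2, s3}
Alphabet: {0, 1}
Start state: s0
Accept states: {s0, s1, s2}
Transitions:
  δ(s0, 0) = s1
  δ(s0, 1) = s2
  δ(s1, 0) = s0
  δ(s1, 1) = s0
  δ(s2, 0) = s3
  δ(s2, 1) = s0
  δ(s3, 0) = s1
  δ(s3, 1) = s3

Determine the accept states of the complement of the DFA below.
Complement accept states = All states \ Original accept states
= {s0, s1, s2, s3} \ {s0, s1, s2}
{s3}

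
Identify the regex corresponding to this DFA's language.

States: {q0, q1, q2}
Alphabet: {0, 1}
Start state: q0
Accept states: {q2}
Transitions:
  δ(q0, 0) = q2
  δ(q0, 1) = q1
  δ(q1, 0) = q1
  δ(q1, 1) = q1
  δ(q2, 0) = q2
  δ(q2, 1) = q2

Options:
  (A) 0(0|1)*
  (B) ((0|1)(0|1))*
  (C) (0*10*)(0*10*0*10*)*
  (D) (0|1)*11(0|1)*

Check each option against the DFA on short strings; one disagreement eliminates an option:
  (A) 0(0|1)*: agrees with the DFA on every string of length ≤ 6
  (B) ((0|1)(0|1))*: on ε the DFA stays in q0 and rejects (q0 ∉ Accept), but the regex matches it → eliminate
  (C) (0*10*)(0*10*0*10*)*: on '0' the DFA goes q0 → q2 and accepts (q2 ∈ Accept), but the regex does not match it → eliminate
  (D) (0|1)*11(0|1)*: on '0' the DFA goes q0 → q2 and accepts (q2 ∈ Accept), but the regex does not match it → eliminate
Only (A) is consistent with the DFA.
(A) 0(0|1)*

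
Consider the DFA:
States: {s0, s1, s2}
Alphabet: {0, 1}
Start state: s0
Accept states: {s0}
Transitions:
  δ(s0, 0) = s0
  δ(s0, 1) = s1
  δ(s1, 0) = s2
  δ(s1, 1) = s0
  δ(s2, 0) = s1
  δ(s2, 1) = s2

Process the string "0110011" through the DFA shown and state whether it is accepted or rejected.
Processing string "0110011":
  s0 --0--> s0
  s0 --1--> s1
  s1 --1--> s0
  s0 --0--> s0
  s0 --0--> s0
  s0 --1--> s1
  s1 --1--> s0
Final state: s0
Accept states: {s0}
Yes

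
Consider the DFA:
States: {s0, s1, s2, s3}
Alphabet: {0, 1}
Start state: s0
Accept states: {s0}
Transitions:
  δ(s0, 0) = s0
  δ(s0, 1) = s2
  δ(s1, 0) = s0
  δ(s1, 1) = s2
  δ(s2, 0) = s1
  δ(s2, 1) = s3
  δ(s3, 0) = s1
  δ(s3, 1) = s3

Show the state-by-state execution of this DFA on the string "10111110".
read '1': s0 → s2
  read '0': s2 → s1
  read '1': s1 → s2
  read '1': s2 → s3
  read '1': s3 → s3
  read '1': s3 → s3
  read '1': s3 → s3
  read '0': s3 → s1
s0 -> s2 -> s1 -> s2 -> s3 -> s3 -> s3 -> s3 -> s1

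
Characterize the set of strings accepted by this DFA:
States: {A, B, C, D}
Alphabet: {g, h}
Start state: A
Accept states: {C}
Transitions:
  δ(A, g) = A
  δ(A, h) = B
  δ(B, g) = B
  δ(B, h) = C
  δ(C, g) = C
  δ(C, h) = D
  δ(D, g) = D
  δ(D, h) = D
Testing a few strings:
  'ghh' → accept
  'g' → reject
  'h' → reject
  'hhhh' → reject
State roles: A=zero h's; B=one h; C=two h's; D=≥ three h's (dead)
All strings over {g,h} containing exactly two h's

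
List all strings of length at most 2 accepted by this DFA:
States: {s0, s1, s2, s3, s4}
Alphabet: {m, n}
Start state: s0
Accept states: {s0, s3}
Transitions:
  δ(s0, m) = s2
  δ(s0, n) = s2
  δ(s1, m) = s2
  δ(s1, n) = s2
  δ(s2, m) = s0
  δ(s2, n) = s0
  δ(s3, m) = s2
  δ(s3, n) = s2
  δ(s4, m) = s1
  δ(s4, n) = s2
ε, mm, mn, nm, nn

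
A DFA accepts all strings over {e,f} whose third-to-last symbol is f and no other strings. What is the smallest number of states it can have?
By Myhill–Nerode, count the distinguishable equivalence classes: 2^3 = 8 classes — the DFA must remember the last 3 symbols read; every pair of distinct length-3 suffixes is distinguishable by some continuation.
8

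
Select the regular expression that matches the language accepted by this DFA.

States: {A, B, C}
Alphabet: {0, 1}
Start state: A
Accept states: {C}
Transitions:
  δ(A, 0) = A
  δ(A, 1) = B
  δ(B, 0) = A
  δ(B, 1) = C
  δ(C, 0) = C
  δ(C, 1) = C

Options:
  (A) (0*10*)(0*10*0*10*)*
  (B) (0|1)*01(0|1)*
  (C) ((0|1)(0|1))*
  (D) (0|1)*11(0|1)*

Check each option against the DFA on short strings; one disagreement eliminates an option:
  (A) (0*10*)(0*10*0*10*)*: on '1' the DFA goes A → B and rejects (B ∉ Accept), but the regex matches it → eliminate
  (B) (0|1)*01(0|1)*: on '01' the DFA goes A → A → B and rejects (B ∉ Accept), but the regex matches it → eliminate
  (C) ((0|1)(0|1))*: on ε the DFA stays in A and rejects (A ∉ Accept), but the regex matches it → eliminate
  (D) (0|1)*11(0|1)*: agrees with the DFA on every string of length ≤ 6
Only (D) is consistent with the DFA.
(D) (0|1)*11(0|1)*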